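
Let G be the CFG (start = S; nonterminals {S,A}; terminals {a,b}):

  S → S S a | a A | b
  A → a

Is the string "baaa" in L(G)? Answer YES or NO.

Convert to CNF:
  S -> S X1 | T0 A | b
  A -> a
  T0 -> a
  X1 -> S T0

CYK fill:
  cell(0,0) b: {S}
  cell(1,1) a: {A,T0}  orig:{A}
  cell(2,2) a: {A,T0}  orig:{A}
  cell(3,3) a: {A,T0}  orig:{A}
  cell(0,1) ba: {X1}  orig:{}
  cell(1,2) aa: {S}
  cell(2,3) aa: {S}
  cell(0,2) baa: ∅
  cell(1,3) aaa: {X1}  orig:{}
  cell(0,3) baaa: {S}

S ∈ T[0,3] ⇒ YES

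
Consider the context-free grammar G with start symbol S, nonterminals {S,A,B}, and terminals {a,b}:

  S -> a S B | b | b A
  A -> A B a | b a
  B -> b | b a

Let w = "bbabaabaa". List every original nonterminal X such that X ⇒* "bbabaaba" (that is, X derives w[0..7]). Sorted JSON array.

Convert to CNF:
  S -> T0 X3 | T1 A | b
  A -> A X2 | T1 T0
  B -> T1 T0 | b
  T0 -> a
  T1 -> b
  X2 -> B T0
  X3 -> S B

Fill CYK table bottom-up — only the sub-triangle for w[0..7]:
  cell(0,0) b: {B,S,T1}  orig:{B,S}
  cell(1,1) b: {B,S,T1}  orig:{B,S}
  cell(2,2) a: {T0}  orig:{}
  cell(3,3) b: {B,S,T1}  orig:{B,S}
  cell(4,4) a: {T0}  orig:{}
  cell(5,5) a: {T0}  orig:{}
  cell(6,6) b: {B,S,T1}  orig:{B,S}
  cell(7,7) a: {T0}  orig:{}
  cell(0,1) bb: {X3}  orig:{}
  cell(1,2) ba: {A,B,X2}  orig:{A,B}
  cell(2,3) ab: ∅
  cell(3,4) ba: {A,B,X2}  orig:{A,B}
  cell(4,5) aa: ∅
  cell(5,6) ab: ∅
  cell(6,7) ba: {A,B,X2}  orig:{A,B}
  cell(0,2) bba: {S,X3}  orig:{S}
  cell(1,3) bab: ∅
  cell(2,4) aba: ∅
  cell(3,5) baa: {X2}  orig:{}
  cell(4,6) aab: ∅
  cell(5,7) aba: ∅
  cell(0,3) bbab: {X3}  orig:{}
  cell(1,4) baba: {A}
  cell(2,5) abaa: ∅
  cell(3,6) baab: ∅
  cell(4,7) aaba: ∅
  cell(0,4) bbaba: {S,X3}  orig:{S}
  cell(1,5) babaa: {A}
  cell(2,6) abaab: ∅
  cell(3,7) baaba: ∅
  cell(0,5) bbabaa: {S}
  cell(1,6) babaab: ∅
  cell(2,7) abaaba: ∅
  cell(0,6) bbabaab: {X3}  orig:{}
  cell(1,7) babaaba: {A}
  cell(0,7) bbabaaba: {S,X3}  orig:{S}

Original NTs in T[0,7] deriving "bbabaaba": ["S"]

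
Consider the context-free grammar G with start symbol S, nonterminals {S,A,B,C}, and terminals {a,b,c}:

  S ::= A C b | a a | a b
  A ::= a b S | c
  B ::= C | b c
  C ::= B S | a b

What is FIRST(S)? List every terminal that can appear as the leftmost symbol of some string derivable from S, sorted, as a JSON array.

Compute FIRST by fixpoint:
iter 1:
  A via A→a b S: +{a}
  A via A→c: +{c}
  B via B→b c: +{b}
  C via C→B S: +{b}
  C via C→a b: +{a}
  S via S→A C b: +{a,c}
  FIRST[S]={a,c}  FIRST[A]={a,c}  FIRST[B]={b}  FIRST[C]={a,b}
iter 2:
  B via B→C: +{a}
  FIRST[S]={a,c}  FIRST[A]={a,c}  FIRST[B]={a,b}  FIRST[C]={a,b}
iter 3: (no change)
  FIRST[S]={a,c}  FIRST[A]={a,c}  FIRST[B]={a,b}  FIRST[C]={a,b}

FIRST(S) = ["a", "c"]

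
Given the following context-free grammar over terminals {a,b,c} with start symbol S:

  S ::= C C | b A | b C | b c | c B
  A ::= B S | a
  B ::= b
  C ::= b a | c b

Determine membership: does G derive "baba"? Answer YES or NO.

Convert to CNF:
  S -> C C | T0 A | T0 C | T0 T2 | T2 B
  A -> B S | a
  B -> b
  C -> T0 T1 | T2 T0
  T0 -> b
  T1 -> a
  T2 -> c

Fill CYK table bottom-up:
  T[0,0] 'b' = {B,T0}  orig:{B}
  T[1,1] 'a' = {A,T1}  orig:{A}
  T[2,2] 'b' = {B,T0}  orig:{B}
  T[3,3] 'a' = {A,T1}  orig:{A}
  T[0,1] 'ba' = {C,S}
  T[1,2] 'ab' = ∅
  T[2,3] 'ba' = {C,S}
  T[0,2] 'bab' = ∅
  T[1,3] 'aba' = ∅
  T[0,3] 'baba' = {S}

S ∈ T[0,3] ⇒ YES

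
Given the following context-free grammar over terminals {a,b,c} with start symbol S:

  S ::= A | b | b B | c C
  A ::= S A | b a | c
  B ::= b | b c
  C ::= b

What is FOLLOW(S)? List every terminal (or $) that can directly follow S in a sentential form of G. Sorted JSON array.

Compute FIRST by fixpoint:
pass 1:
  A via A→b a: +{b}
  A via A→c: +{c}
  B via B→b: +{b}
  C via C→b: +{b}
  S via S→A: +{b,c}
  FIRST(S)={b,c}  FIRST(A)={b,c}  FIRST(B)={b}  FIRST(C)={b}
pass 2: done
  FIRST(S)={b,c}  FIRST(A)={b,c}  FIRST(B)={b}  FIRST(C)={b}

FOLLOW iteration:
initialize: $ ∈ FOLLOW(S)
iter 1:
  A→S A: FOLLOW(S) ⊇ FIRST(A) = {b,c}; new: +{b,c}
  S→A: FOLLOW(A) ⊇ FOLLOW(S) ⊇ {$,b,c}; new: +{$,b,c}
  S→b B: FOLLOW(B) ⊇ FOLLOW(S) ⊇ {$,b,c}; new: +{$,b,c}
  S→c C: FOLLOW(C) ⊇ FOLLOW(S) ⊇ {$,b,c}; new: +{$,b,c}
  FOLLOW[S]={$,b,c}  FOLLOW[A]={$,b,c}  FOLLOW[B]={$,b,c}  FOLLOW[C]={$,b,c}
iter 2: (stable)
  FOLLOW[S]={$,b,c}  FOLLOW[A]={$,b,c}  FOLLOW[B]={$,b,c}  FOLLOW[C]={$,b,c}

FOLLOW(S) = ["$", "b", "c"]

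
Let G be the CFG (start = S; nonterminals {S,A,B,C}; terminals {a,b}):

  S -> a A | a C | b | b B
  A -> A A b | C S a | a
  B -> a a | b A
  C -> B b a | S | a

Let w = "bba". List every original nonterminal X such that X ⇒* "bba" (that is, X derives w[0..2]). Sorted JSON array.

CNF form of G:
  S -> T0 B | T1 A | T1 C | b
  A -> A X2 | C X3 | a
  B -> T0 A | T1 T1
  C -> B X4 | T0 B | T1 A | T1 C | a | b
  T0 -> b
  T1 -> a
  X2 -> A T0
  X3 -> S T1
  X4 -> T0 T1

CYK fill (cells [i..j] with 0 ≤ i ≤ j ≤ 2 only):
  [0..0]={C,S,T0}  "b"  orig:{C,S}
  [1..1]={C,S,T0}  "b"  orig:{C,S}
  [2..2]={A,C,T1}  "a"  orig:{A,C}
  [0..1]=∅  "bb"
  [1..2]={B,X3,X4}  "ba"  orig:{B}
  [0..2]={A,C,S}  "bba"

Original NTs in T[0,2] deriving "bba": ["A", "C", "S"]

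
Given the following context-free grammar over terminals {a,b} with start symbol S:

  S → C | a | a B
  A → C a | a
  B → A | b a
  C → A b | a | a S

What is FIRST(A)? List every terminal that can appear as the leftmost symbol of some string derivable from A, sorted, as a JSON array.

FIRST sets, iterate to fixpoint:
iter 1:
  A via A→a: +{a}
  B via B→A: +{a}
  B via B→b a: +{b}
  C via C→A b: +{a}
  S via S→C: +{a}
  FIRST(S)={a}  FIRST(A)={a}  FIRST(B)={a,b}  FIRST(C)={a}
iter 2: — fixpoint
  FIRST(S)={a}  FIRST(A)={a}  FIRST(B)={a,b}  FIRST(C)={a}

FIRST(A) = ["a"]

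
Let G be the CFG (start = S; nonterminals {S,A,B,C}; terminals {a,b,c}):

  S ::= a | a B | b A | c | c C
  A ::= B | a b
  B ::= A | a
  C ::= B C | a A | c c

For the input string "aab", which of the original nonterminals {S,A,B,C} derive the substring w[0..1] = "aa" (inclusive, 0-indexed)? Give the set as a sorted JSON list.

Convert to CNF:
  S -> T0 B | T1 A | T2 C | a | c
  A -> T0 T1 | a
  B -> T0 T1 | a
  C -> B C | T0 A | T2 T2
  T0 -> a
  T1 -> b
  T2 -> c

Fill CYK table bottom-up, restricted to cells inside w[0..1]:
  cell(0,0) a: {A,B,S,T0}  orig:{A,B,S}
  cell(1,1) a: {A,B,S,T0}  orig:{A,B,S}
  cell(0,1) aa: {C,S}

Original NTs in T[0,1] deriving "aa": ["C", "S"]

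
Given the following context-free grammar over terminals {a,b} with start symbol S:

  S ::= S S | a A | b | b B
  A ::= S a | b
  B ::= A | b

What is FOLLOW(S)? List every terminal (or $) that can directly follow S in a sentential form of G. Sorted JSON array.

Compute FIRST by fixpoint:
iter 1:
  A via A→b: +{b}
  B via B→A: +{b}
  S via S→a A: +{a}
  S via S→b: +{b}
  FIRST(S)={a,b}  FIRST(A)={b}  FIRST(B)={b}
iter 2:
  A via A→S a: +{a}
  B via B→A: +{a}
  FIRST(S)={a,b}  FIRST(A)={a,b}  FIRST(B)={a,b}
iter 3: — fixpoint
  FIRST(S)={a,b}  FIRST(A)={a,b}  FIRST(B)={a,b}

FOLLOW sets:
initialize: $ ∈ FOLLOW(S)
[1]
  A→S a: FOLLOW(S) ⊇ FIRST(a) = {a}; new: +{a}
  S→S S: FOLLOW(S) ⊇ FIRST(S) = {a,b}; new: +{b}
  S→a A: FOLLOW(A) ⊇ FOLLOW(S) ⊇ {$,a,b}; new: +{$,a,b}
  S→b B: FOLLOW(B) ⊇ FOLLOW(S) ⊇ {$,a,b}; new: +{$,a,b}
  FOLLOW[S]={$,a,b}  FOLLOW[A]={$,a,b}  FOLLOW[B]={$,a,b}
[2] (stable)
  FOLLOW[S]={$,a,b}  FOLLOW[A]={$,a,b}  FOLLOW[B]={$,a,b}

FOLLOW(S) = ["$", "a", "b"]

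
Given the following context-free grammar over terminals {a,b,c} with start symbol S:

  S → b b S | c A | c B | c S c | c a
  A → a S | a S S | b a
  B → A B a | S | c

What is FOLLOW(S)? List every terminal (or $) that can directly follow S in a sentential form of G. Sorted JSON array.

Compute FIRST by fixpoint:
pass 1:
  A via A→a S: +{a}
  A via A→b a: +{b}
  B via B→A B a: +{a,b}
  B via B→c: +{c}
  S via S→b b S: +{b}
  S via S→c A: +{c}
  FIRST(S)={b,c}  FIRST(A)={a,b}  FIRST(B)={a,b,c}
pass 2: done
  FIRST(S)={b,c}  FIRST(A)={a,b}  FIRST(B)={a,b,c}

FOLLOW sets:
initialize: $ ∈ FOLLOW(S)
round 1:
  A→a S S: FOLLOW(S) ⊇ FIRST(S) = {b,c}; new: +{b,c}
  B→A B a: FOLLOW(A) ⊇ FIRST(B) = {a,b,c}; new: +{a,b,c}
  B→A B a: FOLLOW(B) ⊇ FIRST(a) = {a}; new: +{a}
  B→S: FOLLOW(S) ⊇ FOLLOW(B) ⊇ {a}; new: +{a}
  S→c A: FOLLOW(A) ⊇ FOLLOW(S) ⊇ {$,a,b,c}; new: +{$}
  S→c B: FOLLOW(B) ⊇ FOLLOW(S) ⊇ {$,a,b,c}; new: +{$,b,c}
  FOLLOW[S]={$,a,b,c}  FOLLOW[A]={$,a,b,c}  FOLLOW[B]={$,a,b,c}
round 2: (stable)
  FOLLOW[S]={$,a,b,c}  FOLLOW[A]={$,a,b,c}  FOLLOW[B]={$,a,b,c}

FOLLOW(S) = ["$", "a", "b", "c"]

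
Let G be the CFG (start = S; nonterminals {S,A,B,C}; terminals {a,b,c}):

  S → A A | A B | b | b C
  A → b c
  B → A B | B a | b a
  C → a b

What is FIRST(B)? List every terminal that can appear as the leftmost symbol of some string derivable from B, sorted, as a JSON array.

FIRST iteration:
round 1:
  A via A→b c: +{b}
  B via B→A B: +{b}
  C via C→a b: +{a}
  S via S→A A: +{b}
  FIRST(S)={b}  FIRST(A)={b}  FIRST(B)={b}  FIRST(C)={a}
round 2: (no change)
  FIRST(S)={b}  FIRST(A)={b}  FIRST(B)={b}  FIRST(C)={a}

FIRST(B) = ["b"]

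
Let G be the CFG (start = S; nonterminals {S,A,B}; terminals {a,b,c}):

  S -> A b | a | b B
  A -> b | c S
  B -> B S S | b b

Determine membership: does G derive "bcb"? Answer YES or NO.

CNF form of G:
  S -> A T1 | T1 B | a
  A -> T0 S | b
  B -> B X2 | T1 T1
  T0 -> c
  T1 -> b
  X2 -> S S

CYK table (by increasing span):
  T[0,0] 'b' = {A,T1}  orig:{A}
  T[1,1] 'c' = {T0}  orig:{}
  T[2,2] 'b' = {A,T1}  orig:{A}
  T[0,1] 'bc' = ∅
  T[1,2] 'cb' = ∅
  T[0,2] 'bcb' = ∅

S ∉ T[0,2] ⇒ NO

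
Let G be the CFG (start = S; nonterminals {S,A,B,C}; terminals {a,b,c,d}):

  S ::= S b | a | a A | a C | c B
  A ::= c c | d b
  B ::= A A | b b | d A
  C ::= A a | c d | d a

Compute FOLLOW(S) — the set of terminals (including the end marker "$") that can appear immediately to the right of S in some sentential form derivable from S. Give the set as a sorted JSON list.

FIRST iteration:
iter 1:
  A via A→c c: +{c}
  A via A→d b: +{d}
  B via B→A A: +{c,d}
  B via B→b b: +{b}
  C via C→A a: +{c,d}
  S via S→a: +{a}
  S via S→c B: +{c}
  S: {a,c}  A: {c,d}  B: {b,c,d}  C: {c,d}
iter 2: done
  S: {a,c}  A: {c,d}  B: {b,c,d}  C: {c,d}

FOLLOW iteration:
FOLLOW(S) := {$}
pass 1:
  B→A A: FOLLOW(A) ⊇ FIRST(A) = {c,d}; new: +{c,d}
  C→A a: FOLLOW(A) ⊇ FIRST(a) = {a}; new: +{a}
  S→S b: FOLLOW(S) ⊇ FIRST(b) = {b}; new: +{b}
  S→a A: FOLLOW(A) ⊇ FOLLOW(S) ⊇ {$,b}; new: +{$,b}
  S→a C: FOLLOW(C) ⊇ FOLLOW(S) ⊇ {$,b}; new: +{$,b}
  S→c B: FOLLOW(B) ⊇ FOLLOW(S) ⊇ {$,b}; new: +{$,b}
  FOLLOW(S)={$,b}  FOLLOW(A)={$,a,b,c,d}  FOLLOW(B)={$,b}  FOLLOW(C)={$,b}
pass 2: — fixpoint
  FOLLOW(S)={$,b}  FOLLOW(A)={$,a,b,c,d}  FOLLOW(B)={$,b}  FOLLOW(C)={$,b}

FOLLOW(S) = ["$", "b"]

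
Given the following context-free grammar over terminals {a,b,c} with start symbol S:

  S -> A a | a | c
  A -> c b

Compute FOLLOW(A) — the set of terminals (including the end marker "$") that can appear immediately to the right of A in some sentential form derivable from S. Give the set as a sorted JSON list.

FIRST iteration:
iter 1:
  A via A→c b: +{c}
  S via S→A a: +{c}
  S via S→a: +{a}
  FIRST[S]={a,c}  FIRST[A]={c}
iter 2: done
  FIRST[S]={a,c}  FIRST[A]={c}

FOLLOW sets:
FOLLOW(S) := {$}
[1]
  S→A a: FOLLOW(A) ⊇ FIRST(a) = {a}; new: +{a}
  FOLLOW(S)={$}  FOLLOW(A)={a}
[2] — fixpoint
  FOLLOW(S)={$}  FOLLOW(A)={a}

FOLLOW(A) = ["a"]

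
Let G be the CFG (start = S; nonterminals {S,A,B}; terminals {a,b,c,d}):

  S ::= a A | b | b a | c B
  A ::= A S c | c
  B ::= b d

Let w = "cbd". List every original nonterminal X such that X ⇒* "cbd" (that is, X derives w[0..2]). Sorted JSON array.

CNF form of G:
  S -> T0 B | T1 T3 | T3 A | b
  A -> A X4 | c
  B -> T1 T2
  T0 -> c
  T1 -> b
  T2 -> d
  T3 -> a
  X4 -> S T0

CYK table (by increasing span) — only the sub-triangle for w[0..2]:
  [0..0]={A,T0}  "c"  orig:{A}
  [1..1]={S,T1}  "b"  orig:{S}
  [2..2]={T2}  "d"  orig:{}
  [0..1]=∅  "cb"
  [1..2]={B}  "bd"
  [0..2]={S}  "cbd"

Original NTs in T[0,2] deriving "cbd": ["S"]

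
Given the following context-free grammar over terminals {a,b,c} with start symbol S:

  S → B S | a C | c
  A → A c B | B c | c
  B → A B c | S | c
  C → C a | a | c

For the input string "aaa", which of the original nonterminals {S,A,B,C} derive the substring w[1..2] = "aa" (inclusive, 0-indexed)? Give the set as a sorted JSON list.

CNF form of G:
  S -> B S | T1 C | c
  A -> A X2 | B T0 | c
  B -> A X3 | B S | T1 C | c
  C -> C T1 | a | c
  T0 -> c
  T1 -> a
  X2 -> T0 B
  X3 -> B T0

CYK table (by increasing span), restricted to cells inside w[1..2]:
  cell(1,1) a: {C,T1}  orig:{C}
  cell(2,2) a: {C,T1}  orig:{C}
  cell(1,2) aa: {B,C,S}

Original NTs in T[1,2] deriving "aa": ["B", "C", "S"]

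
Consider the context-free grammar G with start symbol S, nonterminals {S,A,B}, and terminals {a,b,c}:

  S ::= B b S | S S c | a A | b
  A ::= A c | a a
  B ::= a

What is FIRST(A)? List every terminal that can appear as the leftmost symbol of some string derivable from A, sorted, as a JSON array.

Compute FIRST by fixpoint:
[1]
  A via A→a a: +{a}
  B via B→a: +{a}
  S via S→B b S: +{a}
  S via S→b: +{b}
  S: {a,b}  A: {a}  B: {a}
[2] (no change)
  S: {a,b}  A: {a}  B: {a}

FIRST(A) = ["a"]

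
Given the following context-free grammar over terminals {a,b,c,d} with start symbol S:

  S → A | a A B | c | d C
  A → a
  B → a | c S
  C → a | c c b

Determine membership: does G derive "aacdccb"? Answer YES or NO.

Convert to CNF:
  S -> T2 X5 | T3 C | a | c
  A -> a
  B -> T0 S | a
  C -> T0 X4 | a
  T0 -> c
  T1 -> b
  T2 -> a
  T3 -> d
  X4 -> T0 T1
  X5 -> A B

CYK fill:
  [0..0]={A,B,C,S,T2}  "a"  orig:{A,B,C,S}
  [1..1]={A,B,C,S,T2}  "a"  orig:{A,B,C,S}
  [2..2]={S,T0}  "c"  orig:{S}
  [3..3]={T3}  "d"  orig:{}
  [4..4]={S,T0}  "c"  orig:{S}
  [5..5]={S,T0}  "c"  orig:{S}
  [6..6]={T1}  "b"  orig:{}
  [0..1]={X5}  "aa"  orig:{}
  [1..2]=∅  "ac"
  [2..3]=∅  "cd"
  [3..4]=∅  "dc"
  [4..5]={B}  "cc"
  [5..6]={X4}  "cb"  orig:{}
  [0..2]=∅  "aac"
  [1..3]=∅  "acd"
  [2..4]=∅  "cdc"
  [3..5]=∅  "dcc"
  [4..6]={C}  "ccb"
  [0..3]=∅  "aacd"
  [1..4]=∅  "acdc"
  [2..5]=∅  "cdcc"
  [3..6]={S}  "dccb"
  [0..4]=∅  "aacdc"
  [1..5]=∅  "acdcc"
  [2..6]={B}  "cdccb"
  [0..5]=∅  "aacdcc"
  [1..6]={X5}  "acdccb"  orig:{}
  [0..6]={S}  "aacdccb"

S ∈ T[0,6] ⇒ YES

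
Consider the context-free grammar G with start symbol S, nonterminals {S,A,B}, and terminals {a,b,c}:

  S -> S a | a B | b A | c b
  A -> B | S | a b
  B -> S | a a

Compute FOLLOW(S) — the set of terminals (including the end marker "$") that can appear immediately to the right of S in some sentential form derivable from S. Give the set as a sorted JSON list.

Compute FIRST by fixpoint:
round 1:
  A via A→a b: +{a}
  B via B→a a: +{a}
  S via S→a B: +{a}
  S via S→b A: +{b}
  S via S→c b: +{c}
  FIRST(S)={a,b,c}  FIRST(A)={a}  FIRST(B)={a}
round 2:
  A via A→S: +{b,c}
  B via B→S: +{b,c}
  FIRST(S)={a,b,c}  FIRST(A)={a,b,c}  FIRST(B)={a,b,c}
round 3: (no change)
  FIRST(S)={a,b,c}  FIRST(A)={a,b,c}  FIRST(B)={a,b,c}

FOLLOW iteration:
FOLLOW(S) := {$}
[1]
  S→S a: FOLLOW(S) ⊇ FIRST(a) = {a}; new: +{a}
  S→a B: FOLLOW(B) ⊇ FOLLOW(S) ⊇ {$,a}; new: +{$,a}
  S→b A: FOLLOW(A) ⊇ FOLLOW(S) ⊇ {$,a}; new: +{$,a}
  S: {$,a}  A: {$,a}  B: {$,a}
[2] — fixpoint
  S: {$,a}  A: {$,a}  B: {$,a}

FOLLOW(S) = ["$", "a"]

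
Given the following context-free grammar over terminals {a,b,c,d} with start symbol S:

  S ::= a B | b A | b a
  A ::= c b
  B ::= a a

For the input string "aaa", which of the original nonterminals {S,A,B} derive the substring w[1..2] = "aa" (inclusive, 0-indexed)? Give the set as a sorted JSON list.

CNF form of G:
  S -> T1 A | T1 T2 | T2 B
  A -> T0 T1
  B -> T2 T2
  T0 -> c
  T1 -> b
  T2 -> a

CYK table (by increasing span), restricted to cells inside w[1..2]:
  T[1,1] 'a' = {T2}  orig:{}
  T[2,2] 'a' = {T2}  orig:{}
  T[1,2] 'aa' = {B}

Original NTs in T[1,2] deriving "aa": ["B"]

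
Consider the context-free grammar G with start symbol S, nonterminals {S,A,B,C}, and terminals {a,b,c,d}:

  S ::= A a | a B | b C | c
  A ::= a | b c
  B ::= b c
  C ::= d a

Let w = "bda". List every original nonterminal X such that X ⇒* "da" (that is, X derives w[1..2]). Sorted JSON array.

CNF form of G:
  S -> A T3 | T0 C | T3 B | c
  A -> T0 T1 | a
  B -> T0 T1
  C -> T2 T3
  T0 -> b
  T1 -> c
  T2 -> d
  T3 -> a

Fill CYK table bottom-up (cells [i..j] with 1 ≤ i ≤ j ≤ 2 only):
  [1..1]={T2}  "d"  orig:{}
  [2..2]={A,T3}  "a"  orig:{A}
  [1..2]={C}  "da"

Original NTs in T[1,2] deriving "da": ["C"]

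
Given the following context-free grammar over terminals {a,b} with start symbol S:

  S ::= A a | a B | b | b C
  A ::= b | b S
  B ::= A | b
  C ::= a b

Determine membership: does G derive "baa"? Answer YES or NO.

Convert to CNF:
  S -> A T1 | T0 C | T1 B | b
  A -> T0 S | b
  B -> T0 S | b
  C -> T1 T0
  T0 -> b
  T1 -> a

CYK table (by increasing span):
  T[0,0] 'b' = {A,B,S,T0}  orig:{A,B,S}
  T[1,1] 'a' = {T1}  orig:{}
  T[2,2] 'a' = {T1}  orig:{}
  T[0,1] 'ba' = {S}
  T[1,2] 'aa' = ∅
  T[0,2] 'baa' = ∅

S ∉ T[0,2] ⇒ NO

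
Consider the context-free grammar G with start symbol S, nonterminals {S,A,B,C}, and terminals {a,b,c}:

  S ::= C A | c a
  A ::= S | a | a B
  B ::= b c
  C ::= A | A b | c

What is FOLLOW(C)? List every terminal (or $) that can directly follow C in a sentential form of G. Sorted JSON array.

FIRST sets, iterate to fixpoint:
round 1:
  A via A→a: +{a}
  B via B→b c: +{b}
  C via C→A: +{a}
  C via C→c: +{c}
  S via S→C A: +{a,c}
  S: {a,c}  A: {a}  B: {b}  C: {a,c}
round 2:
  A via A→S: +{c}
  S: {a,c}  A: {a,c}  B: {b}  C: {a,c}
round 3: — fixpoint
  S: {a,c}  A: {a,c}  B: {b}  C: {a,c}

FOLLOW sets:
initialize: $ ∈ FOLLOW(S)
round 1:
  C→A b: FOLLOW(A) ⊇ FIRST(b) = {b}; new: +{b}
  S→C A: FOLLOW(C) ⊇ FIRST(A) = {a,c}; new: +{a,c}
  S→C A: FOLLOW(A) ⊇ FOLLOW(S) ⊇ {$}; new: +{$}
  FOLLOW[S]={$}  FOLLOW[A]={$,b}  FOLLOW[B]={}  FOLLOW[C]={a,c}
round 2:
  A→S: FOLLOW(S) ⊇ FOLLOW(A) ⊇ {$,b}; new: +{b}
  A→a B: FOLLOW(B) ⊇ FOLLOW(A) ⊇ {$,b}; new: +{$,b}
  C→A: FOLLOW(A) ⊇ FOLLOW(C) ⊇ {a,c}; new: +{a,c}
  FOLLOW[S]={$,b}  FOLLOW[A]={$,a,b,c}  FOLLOW[B]={$,b}  FOLLOW[C]={a,c}
round 3:
  A→S: FOLLOW(S) ⊇ FOLLOW(A) ⊇ {$,a,b,c}; new: +{a,c}
  A→a B: FOLLOW(B) ⊇ FOLLOW(A) ⊇ {$,a,b,c}; new: +{a,c}
  FOLLOW[S]={$,a,b,c}  FOLLOW[A]={$,a,b,c}  FOLLOW[B]={$,a,b,c}  FOLLOW[C]={a,c}
round 4: done
  FOLLOW[S]={$,a,b,c}  FOLLOW[A]={$,a,b,c}  FOLLOW[B]={$,a,b,c}  FOLLOW[C]={a,c}

FOLLOW(C) = ["a", "c"]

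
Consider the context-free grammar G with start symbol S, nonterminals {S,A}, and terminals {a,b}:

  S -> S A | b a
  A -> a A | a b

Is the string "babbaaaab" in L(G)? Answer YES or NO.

Convert to CNF:
  S -> S A | T1 T0
  A -> T0 A | T0 T1
  T0 -> a
  T1 -> b

Fill CYK table bottom-up:
  T[0,0] 'b' = {T1}  orig:{}
  T[1,1] 'a' = {T0}  orig:{}
  T[2,2] 'b' = {T1}  orig:{}
  T[3,3] 'b' = {T1}  orig:{}
  T[4,4] 'a' = {T0}  orig:{}
  T[5,5] 'a' = {T0}  orig:{}
  T[6,6] 'a' = {T0}  orig:{}
  T[7,7] 'a' = {T0}  orig:{}
  T[8,8] 'b' = {T1}  orig:{}
  T[0,1] 'ba' = {S}
  T[1,2] 'ab' = {A}
  T[2,3] 'bb' = ∅
  T[3,4] 'ba' = {S}
  T[4,5] 'aa' = ∅
  T[5,6] 'aa' = ∅
  T[6,7] 'aa' = ∅
  T[7,8] 'ab' = {A}
  T[0,2] 'bab' = ∅
  T[1,3] 'abb' = ∅
  T[2,4] 'bba' = ∅
  T[3,5] 'baa' = ∅
  T[4,6] 'aaa' = ∅
  T[5,7] 'aaa' = ∅
  T[6,8] 'aab' = {A}
  T[0,3] 'babb' = ∅
  T[1,4] 'abba' = ∅
  T[2,5] 'bbaa' = ∅
  T[3,6] 'baaa' = ∅
  T[4,7] 'aaaa' = ∅
  T[5,8] 'aaab' = {A}
  T[0,4] 'babba' = ∅
  T[1,5] 'abbaa' = ∅
  T[2,6] 'bbaaa' = ∅
  T[3,7] 'baaaa' = ∅
  T[4,8] 'aaaab' = {A}
  T[0,5] 'babbaa' = ∅
  T[1,6] 'abbaaa' = ∅
  T[2,7] 'bbaaaa' = ∅
  T[3,8] 'baaaab' = {S}
  T[0,6] 'babbaaa' = ∅
  T[1,7] 'abbaaaa' = ∅
  T[2,8] 'bbaaaab' = ∅
  T[0,7] 'babbaaaa' = ∅
  T[1,8] 'abbaaaab' = ∅
  T[0,8] 'babbaaaab' = ∅

S ∉ T[0,8] ⇒ NO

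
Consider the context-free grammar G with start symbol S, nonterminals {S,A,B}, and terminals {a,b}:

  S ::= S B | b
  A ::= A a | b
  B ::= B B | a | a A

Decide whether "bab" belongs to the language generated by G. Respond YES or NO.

CNF form of G:
  S -> S B | b
  A -> A T0 | b
  B -> B B | T0 A | a
  T0 -> a

CYK table (by increasing span):
  cell(0,0) b: {A,S}
  cell(1,1) a: {B,T0}  orig:{B}
  cell(2,2) b: {A,S}
  cell(0,1) ba: {A,S}
  cell(1,2) ab: {B}
  cell(0,2) bab: {S}

S ∈ T[0,2] ⇒ YES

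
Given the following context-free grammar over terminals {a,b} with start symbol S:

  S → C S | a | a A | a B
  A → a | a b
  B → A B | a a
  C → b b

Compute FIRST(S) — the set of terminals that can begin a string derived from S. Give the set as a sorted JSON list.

FIRST sets, iterate to fixpoint:
[1]
  A via A→a: +{a}
  B via B→A B: +{a}
  C via C→b b: +{b}
  S via S→C S: +{b}
  S via S→a: +{a}
  FIRST[S]={a,b}  FIRST[A]={a}  FIRST[B]={a}  FIRST[C]={b}
[2] done
  FIRST[S]={a,b}  FIRST[A]={a}  FIRST[B]={a}  FIRST[C]={b}

FIRST(S) = ["a", "b"]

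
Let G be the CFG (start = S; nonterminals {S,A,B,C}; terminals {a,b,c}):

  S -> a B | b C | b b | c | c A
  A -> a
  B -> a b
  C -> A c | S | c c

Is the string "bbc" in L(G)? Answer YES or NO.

Convert to CNF:
  S -> T0 B | T1 C | T1 T1 | T2 A | c
  A -> a
  B -> T0 T1
  C -> A T2 | T0 B | T1 C | T1 T1 | T2 A | T2 T2 | c
  T0 -> a
  T1 -> b
  T2 -> c

Fill CYK table bottom-up:
  [0..0]={T1}  "b"  orig:{}
  [1..1]={T1}  "b"  orig:{}
  [2..2]={C,S,T2}  "c"  orig:{C,S}
  [0..1]={C,S}  "bb"
  [1..2]={C,S}  "bc"
  [0..2]={C,S}  "bbc"

S ∈ T[0,2] ⇒ YES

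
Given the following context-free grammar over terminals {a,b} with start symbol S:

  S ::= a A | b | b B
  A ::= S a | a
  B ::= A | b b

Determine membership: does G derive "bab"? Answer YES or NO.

Convert to CNF:
  S -> T0 A | T1 B | b
  A -> S T0 | a
  B -> S T0 | T1 T1 | a
  T0 -> a
  T1 -> b

CYK fill:
  cell(0,0) b: {S,T1}  orig:{S}
  cell(1,1) a: {A,B,T0}  orig:{A,B}
  cell(2,2) b: {S,T1}  orig:{S}
  cell(0,1) ba: {A,B,S}
  cell(1,2) ab: ∅
  cell(0,2) bab: ∅

S ∉ T[0,2] ⇒ NO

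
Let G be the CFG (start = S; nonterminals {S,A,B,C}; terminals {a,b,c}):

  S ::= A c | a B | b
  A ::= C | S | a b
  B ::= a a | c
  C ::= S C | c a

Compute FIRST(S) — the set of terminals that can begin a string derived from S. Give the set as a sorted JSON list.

FIRST sets, iterate to fixpoint:
[1]
  A via A→a b: +{a}
  B via B→a a: +{a}
  B via B→c: +{c}
  C via C→c a: +{c}
  S via S→A c: +{a}
  S via S→b: +{b}
  FIRST(S)={a,b}  FIRST(A)={a}  FIRST(B)={a,c}  FIRST(C)={c}
[2]
  A via A→C: +{c}
  A via A→S: +{b}
  C via C→S C: +{a,b}
  S via S→A c: +{c}
  FIRST(S)={a,b,c}  FIRST(A)={a,b,c}  FIRST(B)={a,c}  FIRST(C)={a,b,c}
[3] done
  FIRST(S)={a,b,c}  FIRST(A)={a,b,c}  FIRST(B)={a,c}  FIRST(C)={a,b,c}

FIRST(S) = ["a", "b", "c"]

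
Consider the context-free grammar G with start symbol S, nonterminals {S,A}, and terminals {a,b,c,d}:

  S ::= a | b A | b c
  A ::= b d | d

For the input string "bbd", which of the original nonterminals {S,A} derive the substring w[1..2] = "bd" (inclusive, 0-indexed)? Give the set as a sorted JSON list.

CNF form of G:
  S -> T0 A | T0 T2 | a
  A -> T0 T1 | d
  T0 -> b
  T1 -> d
  T2 -> c

Fill CYK table bottom-up, restricted to cells inside w[1..2]:
  cell(1,1) b: {T0}  orig:{}
  cell(2,2) d: {A,T1}  orig:{A}
  cell(1,2) bd: {A,S}

Original NTs in T[1,2] deriving "bd": ["A", "S"]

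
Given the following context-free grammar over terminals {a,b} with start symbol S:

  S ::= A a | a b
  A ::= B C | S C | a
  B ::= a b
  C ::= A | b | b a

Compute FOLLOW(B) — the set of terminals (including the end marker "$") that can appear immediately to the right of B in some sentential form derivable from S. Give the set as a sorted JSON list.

FIRST sets, iterate to fixpoint:
pass 1:
  A via A→a: +{a}
  B via B→a b: +{a}
  C via C→A: +{a}
  C via C→b: +{b}
  S via S→A a: +{a}
  S: {a}  A: {a}  B: {a}  C: {a,b}
pass 2: — fixpoint
  S: {a}  A: {a}  B: {a}  C: {a,b}

Compute FOLLOW by fixpoint:
FOLLOW(S) := {$}
iter 1:
  A→B C: FOLLOW(B) ⊇ FIRST(C) = {a,b}; new: +{a,b}
  A→S C: FOLLOW(S) ⊇ FIRST(C) = {a,b}; new: +{a,b}
  S→A a: FOLLOW(A) ⊇ FIRST(a) = {a}; new: +{a}
  FOLLOW[S]={$,a,b}  FOLLOW[A]={a}  FOLLOW[B]={a,b}  FOLLOW[C]={}
iter 2:
  A→B C: FOLLOW(C) ⊇ FOLLOW(A) ⊇ {a}; new: +{a}
  FOLLOW[S]={$,a,b}  FOLLOW[A]={a}  FOLLOW[B]={a,b}  FOLLOW[C]={a}
iter 3: done
  FOLLOW[S]={$,a,b}  FOLLOW[A]={a}  FOLLOW[B]={a,b}  FOLLOW[C]={a}

FOLLOW(B) = ["a", "b"]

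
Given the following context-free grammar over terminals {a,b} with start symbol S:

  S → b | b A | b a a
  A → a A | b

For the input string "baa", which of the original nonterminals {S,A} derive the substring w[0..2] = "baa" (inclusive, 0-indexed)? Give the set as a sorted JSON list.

Convert to CNF:
  S -> T1 A | T1 X2 | b
  A -> T0 A | b
  T0 -> a
  T1 -> b
  X2 -> T0 T0

CYK table (by increasing span) — only the sub-triangle for w[0..2]:
  cell(0,0) b: {A,S,T1}  orig:{A,S}
  cell(1,1) a: {T0}  orig:{}
  cell(2,2) a: {T0}  orig:{}
  cell(0,1) ba: ∅
  cell(1,2) aa: {X2}  orig:{}
  cell(0,2) baa: {S}

Original NTs in T[0,2] deriving "baa": ["S"]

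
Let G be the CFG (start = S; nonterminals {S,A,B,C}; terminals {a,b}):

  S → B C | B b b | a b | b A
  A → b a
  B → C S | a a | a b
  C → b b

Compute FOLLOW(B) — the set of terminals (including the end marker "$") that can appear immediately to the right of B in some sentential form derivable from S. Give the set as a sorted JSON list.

Compute FIRST by fixpoint:
pass 1:
  A via A→b a: +{b}
  B via B→a a: +{a}
  C via C→b b: +{b}
  S via S→B C: +{a}
  S via S→b A: +{b}
  FIRST[S]={a,b}  FIRST[A]={b}  FIRST[B]={a}  FIRST[C]={b}
pass 2:
  B via B→C S: +{b}
  FIRST[S]={a,b}  FIRST[A]={b}  FIRST[B]={a,b}  FIRST[C]={b}
pass 3: (no change)
  FIRST[S]={a,b}  FIRST[A]={b}  FIRST[B]={a,b}  FIRST[C]={b}

FOLLOW sets:
seed FOLLOW(S) with $
round 1:
  B→C S: FOLLOW(C) ⊇ FIRST(S) = {a,b}; new: +{a,b}
  S→B C: FOLLOW(B) ⊇ FIRST(C) = {b}; new: +{b}
  S→B C: FOLLOW(C) ⊇ FOLLOW(S) ⊇ {$}; new: +{$}
  S→b A: FOLLOW(A) ⊇ FOLLOW(S) ⊇ {$}; new: +{$}
  FOLLOW(S)={$}  FOLLOW(A)={$}  FOLLOW(B)={b}  FOLLOW(C)={$,a,b}
round 2:
  B→C S: FOLLOW(S) ⊇ FOLLOW(B) ⊇ {b}; new: +{b}
  S→b A: FOLLOW(A) ⊇ FOLLOW(S) ⊇ {$,b}; new: +{b}
  FOLLOW(S)={$,b}  FOLLOW(A)={$,b}  FOLLOW(B)={b}  FOLLOW(C)={$,a,b}
round 3: (stable)
  FOLLOW(S)={$,b}  FOLLOW(A)={$,b}  FOLLOW(B)={b}  FOLLOW(C)={$,a,b}

FOLLOW(B) = ["b"]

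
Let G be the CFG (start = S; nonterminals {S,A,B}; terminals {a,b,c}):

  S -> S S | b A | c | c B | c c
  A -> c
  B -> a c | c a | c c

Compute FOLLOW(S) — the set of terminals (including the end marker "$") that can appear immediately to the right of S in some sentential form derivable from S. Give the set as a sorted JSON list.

FIRST iteration:
iter 1:
  A via A→c: +{c}
  B via B→a c: +{a}
  B via B→c a: +{c}
  S via S→b A: +{b}
  S via S→c: +{c}
  S: {b,c}  A: {c}  B: {a,c}
iter 2: done
  S: {b,c}  A: {c}  B: {a,c}

FOLLOW sets:
initialize: $ ∈ FOLLOW(S)
round 1:
  S→S S: FOLLOW(S) ⊇ FIRST(S) = {b,c}; new: +{b,c}
  S→b A: FOLLOW(A) ⊇ FOLLOW(S) ⊇ {$,b,c}; new: +{$,b,c}
  S→c B: FOLLOW(B) ⊇ FOLLOW(S) ⊇ {$,b,c}; new: +{$,b,c}
  S: {$,b,c}  A: {$,b,c}  B: {$,b,c}
round 2: (no change)
  S: {$,b,c}  A: {$,b,c}  B: {$,b,c}

FOLLOW(S) = ["$", "b", "c"]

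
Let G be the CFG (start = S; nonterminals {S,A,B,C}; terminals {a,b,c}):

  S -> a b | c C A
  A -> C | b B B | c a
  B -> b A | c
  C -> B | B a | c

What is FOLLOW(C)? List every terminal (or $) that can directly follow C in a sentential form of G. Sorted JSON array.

FIRST sets, iterate to fixpoint:
[1]
  A via A→b B B: +{b}
  A via A→c a: +{c}
  B via B→b A: +{b}
  B via B→c: +{c}
  C via C→B: +{b,c}
  S via S→a b: +{a}
  S via S→c C A: +{c}
  S: {a,c}  A: {b,c}  B: {b,c}  C: {b,c}
[2] done
  S: {a,c}  A: {b,c}  B: {b,c}  C: {b,c}

FOLLOW iteration:
FOLLOW(S) := {$}
round 1:
  A→b B B: FOLLOW(B) ⊇ FIRST(B) = {b,c}; new: +{b,c}
  B→b A: FOLLOW(A) ⊇ FOLLOW(B) ⊇ {b,c}; new: +{b,c}
  C→B a: FOLLOW(B) ⊇ FIRST(a) = {a}; new: +{a}
  S→c C A: FOLLOW(C) ⊇ FIRST(A) = {b,c}; new: +{b,c}
  S→c C A: FOLLOW(A) ⊇ FOLLOW(S) ⊇ {$}; new: +{$}
  FOLLOW(S)={$}  FOLLOW(A)={$,b,c}  FOLLOW(B)={a,b,c}  FOLLOW(C)={b,c}
round 2:
  A→C: FOLLOW(C) ⊇ FOLLOW(A) ⊇ {$,b,c}; new: +{$}
  A→b B B: FOLLOW(B) ⊇ FOLLOW(A) ⊇ {$,b,c}; new: +{$}
  B→b A: FOLLOW(A) ⊇ FOLLOW(B) ⊇ {$,a,b,c}; new: +{a}
  FOLLOW(S)={$}  FOLLOW(A)={$,a,b,c}  FOLLOW(B)={$,a,b,c}  FOLLOW(C)={$,b,c}
round 3:
  A→C: FOLLOW(C) ⊇ FOLLOW(A) ⊇ {$,a,b,c}; new: +{a}
  FOLLOW(S)={$}  FOLLOW(A)={$,a,b,c}  FOLLOW(B)={$,a,b,c}  FOLLOW(C)={$,a,b,c}
round 4: (no change)
  FOLLOW(S)={$}  FOLLOW(A)={$,a,b,c}  FOLLOW(B)={$,a,b,c}  FOLLOW(C)={$,a,b,c}

FOLLOW(C) = ["$", "a", "b", "c"]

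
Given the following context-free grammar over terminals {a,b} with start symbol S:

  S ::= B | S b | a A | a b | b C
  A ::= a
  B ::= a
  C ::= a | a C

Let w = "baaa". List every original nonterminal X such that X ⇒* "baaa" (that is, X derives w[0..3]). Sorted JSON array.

Convert to CNF:
  S -> S T1 | T0 A | T0 T1 | T1 C | a
  A -> a
  B -> a
  C -> T0 C | a
  T0 -> a
  T1 -> b

CYK table (by increasing span), restricted to cells inside w[0..3]:
  [0..0]={T1}  "b"  orig:{}
  [1..1]={A,B,C,S,T0}  "a"  orig:{A,B,C,S}
  [2..2]={A,B,C,S,T0}  "a"  orig:{A,B,C,S}
  [3..3]={A,B,C,S,T0}  "a"  orig:{A,B,C,S}
  [0..1]={S}  "ba"
  [1..2]={C,S}  "aa"
  [2..3]={C,S}  "aa"
  [0..2]={S}  "baa"
  [1..3]={C}  "aaa"
  [0..3]={S}  "baaa"

Original NTs in T[0,3] deriving "baaa": ["S"]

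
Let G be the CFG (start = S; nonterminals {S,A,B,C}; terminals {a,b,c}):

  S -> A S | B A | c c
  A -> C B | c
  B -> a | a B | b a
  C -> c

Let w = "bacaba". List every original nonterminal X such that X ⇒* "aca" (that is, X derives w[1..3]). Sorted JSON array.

CNF form of G:
  S -> A S | B A | T2 T2
  A -> C B | c
  B -> T0 B | T1 T0 | a
  C -> c
  T0 -> a
  T1 -> b
  T2 -> c

CYK table (by increasing span) (cells [i..j] with 1 ≤ i ≤ j ≤ 3 only):
  [1..1]={B,T0}  "a"  orig:{B}
  [2..2]={A,C,T2}  "c"  orig:{A,C}
  [3..3]={B,T0}  "a"  orig:{B}
  [1..2]={S}  "ac"
  [2..3]={A}  "ca"
  [1..3]={S}  "aca"

Original NTs in T[1,3] deriving "aca": ["S"]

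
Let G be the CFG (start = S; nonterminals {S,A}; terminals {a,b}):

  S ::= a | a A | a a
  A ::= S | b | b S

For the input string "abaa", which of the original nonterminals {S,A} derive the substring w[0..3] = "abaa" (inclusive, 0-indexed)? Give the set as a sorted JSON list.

CNF form of G:
  S -> T0 A | T0 T0 | a
  A -> T0 A | T0 T0 | T1 S | a | b
  T0 -> a
  T1 -> b

CYK fill, restricted to cells inside w[0..3]:
  cell(0,0) a: {A,S,T0}  orig:{A,S}
  cell(1,1) b: {A,T1}  orig:{A}
  cell(2,2) a: {A,S,T0}  orig:{A,S}
  cell(3,3) a: {A,S,T0}  orig:{A,S}
  cell(0,1) ab: {A,S}
  cell(1,2) ba: {A}
  cell(2,3) aa: {A,S}
  cell(0,2) aba: {A,S}
  cell(1,3) baa: {A}
  cell(0,3) abaa: {A,S}

Original NTs in T[0,3] deriving "abaa": ["A", "S"]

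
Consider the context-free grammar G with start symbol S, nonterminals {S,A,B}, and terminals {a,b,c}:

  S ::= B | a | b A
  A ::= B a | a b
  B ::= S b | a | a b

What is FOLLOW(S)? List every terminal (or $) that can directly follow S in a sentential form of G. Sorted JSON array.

FIRST iteration:
round 1:
  A via A→a b: +{a}
  B via B→a: +{a}
  S via S→B: +{a}
  S via S→b A: +{b}
  FIRST(S)={a,b}  FIRST(A)={a}  FIRST(B)={a}
round 2:
  B via B→S b: +{b}
  FIRST(S)={a,b}  FIRST(A)={a}  FIRST(B)={a,b}
round 3:
  A via A→B a: +{b}
  FIRST(S)={a,b}  FIRST(A)={a,b}  FIRST(B)={a,b}
round 4: (stable)
  FIRST(S)={a,b}  FIRST(A)={a,b}  FIRST(B)={a,b}

FOLLOW sets:
FOLLOW(S) := {$}
[1]
  A→B a: FOLLOW(B) ⊇ FIRST(a) = {a}; new: +{a}
  B→S b: FOLLOW(S) ⊇ FIRST(b) = {b}; new: +{b}
  S→B: FOLLOW(B) ⊇ FOLLOW(S) ⊇ {$,b}; new: +{$,b}
  S→b A: FOLLOW(A) ⊇ FOLLOW(S) ⊇ {$,b}; new: +{$,b}
  FOLLOW(S)={$,b}  FOLLOW(A)={$,b}  FOLLOW(B)={$,a,b}
[2] done
  FOLLOW(S)={$,b}  FOLLOW(A)={$,b}  FOLLOW(B)={$,a,b}

FOLLOW(S) = ["$", "b"]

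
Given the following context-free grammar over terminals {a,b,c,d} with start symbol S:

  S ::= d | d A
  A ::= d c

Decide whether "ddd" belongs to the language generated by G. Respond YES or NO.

CNF form of G:
  S -> T0 A | d
  A -> T0 T1
  T0 -> d
  T1 -> c

Fill CYK table bottom-up:
  [0..0]={S,T0}  "d"  orig:{S}
  [1..1]={S,T0}  "d"  orig:{S}
  [2..2]={S,T0}  "d"  orig:{S}
  [0..1]=∅  "dd"
  [1..2]=∅  "dd"
  [0..2]=∅  "ddd"

S ∉ T[0,2] ⇒ NO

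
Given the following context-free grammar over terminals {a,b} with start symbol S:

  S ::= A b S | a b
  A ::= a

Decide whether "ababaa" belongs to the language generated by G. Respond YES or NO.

CNF form of G:
  S -> A X2 | T1 T0
  A -> a
  T0 -> b
  T1 -> a
  X2 -> T0 S

Fill CYK table bottom-up:
  [0..0]={A,T1}  "a"  orig:{A}
  [1..1]={T0}  "b"  orig:{}
  [2..2]={A,T1}  "a"  orig:{A}
  [3..3]={T0}  "b"  orig:{}
  [4..4]={A,T1}  "a"  orig:{A}
  [5..5]={A,T1}  "a"  orig:{A}
  [0..1]={S}  "ab"
  [1..2]=∅  "ba"
  [2..3]={S}  "ab"
  [3..4]=∅  "ba"
  [4..5]=∅  "aa"
  [0..2]=∅  "aba"
  [1..3]={X2}  "bab"  orig:{}
  [2..4]=∅  "aba"
  [3..5]=∅  "baa"
  [0..3]={S}  "abab"
  [1..4]=∅  "baba"
  [2..5]=∅  "abaa"
  [0..4]=∅  "ababa"
  [1..5]=∅  "babaa"
  [0..5]=∅  "ababaa"

S ∉ T[0,5] ⇒ NO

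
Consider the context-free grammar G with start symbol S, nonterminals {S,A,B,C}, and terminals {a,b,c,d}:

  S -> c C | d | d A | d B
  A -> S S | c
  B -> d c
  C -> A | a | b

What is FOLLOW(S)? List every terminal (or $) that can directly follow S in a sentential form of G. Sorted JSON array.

FIRST iteration:
[1]
  A via A→c: +{c}
  B via B→d c: +{d}
  C via C→A: +{c}
  C via C→a: +{a}
  C via C→b: +{b}
  S via S→c C: +{c}
  S via S→d: +{d}
  FIRST[S]={c,d}  FIRST[A]={c}  FIRST[B]={d}  FIRST[C]={a,b,c}
[2]
  A via A→S S: +{d}
  C via C→A: +{d}
  FIRST[S]={c,d}  FIRST[A]={c,d}  FIRST[B]={d}  FIRST[C]={a,b,c,d}
[3] done
  FIRST[S]={c,d}  FIRST[A]={c,d}  FIRST[B]={d}  FIRST[C]={a,b,c,d}

Compute FOLLOW by fixpoint:
FOLLOW(S) := {$}
[1]
  A→S S: FOLLOW(S) ⊇ FIRST(S) = {c,d}; new: +{c,d}
  S→c C: FOLLOW(C) ⊇ FOLLOW(S) ⊇ {$,c,d}; new: +{$,c,d}
  S→d A: FOLLOW(A) ⊇ FOLLOW(S) ⊇ {$,c,d}; new: +{$,c,d}
  S→d B: FOLLOW(B) ⊇ FOLLOW(S) ⊇ {$,c,d}; new: +{$,c,d}
  FOLLOW[S]={$,c,d}  FOLLOW[A]={$,c,d}  FOLLOW[B]={$,c,d}  FOLLOW[C]={$,c,d}
[2] (no change)
  FOLLOW[S]={$,c,d}  FOLLOW[A]={$,c,d}  FOLLOW[B]={$,c,d}  FOLLOW[C]={$,c,d}

FOLLOW(S) = ["$", "c", "d"]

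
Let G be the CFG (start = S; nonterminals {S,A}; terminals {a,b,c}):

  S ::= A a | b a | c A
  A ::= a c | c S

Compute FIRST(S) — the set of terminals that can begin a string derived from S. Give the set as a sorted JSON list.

FIRST sets, iterate to fixpoint:
round 1:
  A via A→a c: +{a}
  A via A→c S: +{c}
  S via S→A a: +{a,c}
  S via S→b a: +{b}
  FIRST[S]={a,b,c}  FIRST[A]={a,c}
round 2: (stable)
  FIRST[S]={a,b,c}  FIRST[A]={a,c}

FIRST(S) = ["a", "b", "c"]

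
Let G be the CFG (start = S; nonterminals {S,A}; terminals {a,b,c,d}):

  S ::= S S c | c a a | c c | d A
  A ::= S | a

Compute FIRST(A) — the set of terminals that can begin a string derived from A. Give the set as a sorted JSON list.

Compute FIRST by fixpoint:
round 1:
  A via A→a: +{a}
  S via S→c a a: +{c}
  S via S→d A: +{d}
  FIRST(S)={c,d}  FIRST(A)={a}
round 2:
  A via A→S: +{c,d}
  FIRST(S)={c,d}  FIRST(A)={a,c,d}
round 3: (stable)
  FIRST(S)={c,d}  FIRST(A)={a,c,d}

FIRST(A) = ["a", "c", "d"]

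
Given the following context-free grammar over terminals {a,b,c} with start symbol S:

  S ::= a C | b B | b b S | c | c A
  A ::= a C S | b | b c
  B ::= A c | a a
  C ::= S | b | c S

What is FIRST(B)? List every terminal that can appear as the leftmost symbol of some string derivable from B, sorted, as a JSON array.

FIRST iteration:
pass 1:
  A via A→a C S: +{a}
  A via A→b: +{b}
  B via B→A c: +{a,b}
  C via C→b: +{b}
  C via C→c S: +{c}
  S via S→a C: +{a}
  S via S→b B: +{b}
  S via S→c: +{c}
  FIRST(S)={a,b,c}  FIRST(A)={a,b}  FIRST(B)={a,b}  FIRST(C)={b,c}
pass 2:
  C via C→S: +{a}
  FIRST(S)={a,b,c}  FIRST(A)={a,b}  FIRST(B)={a,b}  FIRST(C)={a,b,c}
pass 3: (stable)
  FIRST(S)={a,b,c}  FIRST(A)={a,b}  FIRST(B)={a,b}  FIRST(C)={a,b,c}

FIRST(B) = ["a", "b"]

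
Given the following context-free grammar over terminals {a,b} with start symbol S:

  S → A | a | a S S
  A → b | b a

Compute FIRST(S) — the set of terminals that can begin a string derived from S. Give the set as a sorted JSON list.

Compute FIRST by fixpoint:
[1]
  A via A→b: +{b}
  S via S→A: +{b}
  S via S→a: +{a}
  FIRST[S]={a,b}  FIRST[A]={b}
[2] — fixpoint
  FIRST[S]={a,b}  FIRST[A]={b}

FIRST(S) = ["a", "b"]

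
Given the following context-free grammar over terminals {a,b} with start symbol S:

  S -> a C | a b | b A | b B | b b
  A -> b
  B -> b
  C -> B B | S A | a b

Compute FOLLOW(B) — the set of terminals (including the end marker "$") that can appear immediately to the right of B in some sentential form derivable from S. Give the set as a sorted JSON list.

FIRST sets, iterate to fixpoint:
pass 1:
  A via A→b: +{b}
  B via B→b: +{b}
  C via C→B B: +{b}
  C via C→a b: +{a}
  S via S→a C: +{a}
  S via S→b A: +{b}
  FIRST(S)={a,b}  FIRST(A)={b}  FIRST(B)={b}  FIRST(C)={a,b}
pass 2: — fixpoint
  FIRST(S)={a,b}  FIRST(A)={b}  FIRST(B)={b}  FIRST(C)={a,b}

Compute FOLLOW by fixpoint:
seed FOLLOW(S) with $
[1]
  C→B B: FOLLOW(B) ⊇ FIRST(B) = {b}; new: +{b}
  C→S A: FOLLOW(S) ⊇ FIRST(A) = {b}; new: +{b}
  S→a C: FOLLOW(C) ⊇ FOLLOW(S) ⊇ {$,b}; new: +{$,b}
  S→b A: FOLLOW(A) ⊇ FOLLOW(S) ⊇ {$,b}; new: +{$,b}
  S→b B: FOLLOW(B) ⊇ FOLLOW(S) ⊇ {$,b}; new: +{$}
  S: {$,b}  A: {$,b}  B: {$,b}  C: {$,b}
[2] — fixpoint
  S: {$,b}  A: {$,b}  B: {$,b}  C: {$,b}

FOLLOW(B) = ["$", "b"]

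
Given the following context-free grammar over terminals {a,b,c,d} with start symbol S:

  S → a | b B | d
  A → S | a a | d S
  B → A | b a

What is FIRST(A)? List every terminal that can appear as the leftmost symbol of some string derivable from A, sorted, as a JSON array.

FIRST iteration:
round 1:
  A via A→a a: +{a}
  A via A→d S: +{d}
  B via B→A: +{a,d}
  B via B→b a: +{b}
  S via S→a: +{a}
  S via S→b B: +{b}
  S via S→d: +{d}
  FIRST[S]={a,b,d}  FIRST[A]={a,d}  FIRST[B]={a,b,d}
round 2:
  A via A→S: +{b}
  FIRST[S]={a,b,d}  FIRST[A]={a,b,d}  FIRST[B]={a,b,d}
round 3: (no change)
  FIRST[S]={a,b,d}  FIRST[A]={a,b,d}  FIRST[B]={a,b,d}

FIRST(A) = ["a", "b", "d"]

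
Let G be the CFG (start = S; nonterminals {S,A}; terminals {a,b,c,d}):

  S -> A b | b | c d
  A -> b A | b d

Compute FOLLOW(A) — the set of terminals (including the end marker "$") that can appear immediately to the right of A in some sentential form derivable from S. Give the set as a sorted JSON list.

FIRST sets, iterate to fixpoint:
iter 1:
  A via A→b A: +{b}
  S via S→A b: +{b}
  S via S→c d: +{c}
  FIRST[S]={b,c}  FIRST[A]={b}
iter 2: (stable)
  FIRST[S]={b,c}  FIRST[A]={b}

Compute FOLLOW by fixpoint:
seed FOLLOW(S) with $
round 1:
  S→A b: FOLLOW(A) ⊇ FIRST(b) = {b}; new: +{b}
  FOLLOW[S]={$}  FOLLOW[A]={b}
round 2: — fixpoint
  FOLLOW[S]={$}  FOLLOW[A]={b}

FOLLOW(A) = ["b"]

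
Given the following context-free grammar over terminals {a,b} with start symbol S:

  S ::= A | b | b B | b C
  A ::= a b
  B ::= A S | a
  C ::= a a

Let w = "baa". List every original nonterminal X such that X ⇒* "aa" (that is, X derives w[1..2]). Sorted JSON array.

Convert to CNF:
  S -> T0 T1 | T1 B | T1 C | b
  A -> T0 T1
  B -> A S | a
  C -> T0 T0
  T0 -> a
  T1 -> b

Fill CYK table bottom-up — only the sub-triangle for w[1..2]:
  cell(1,1) a: {B,T0}  orig:{B}
  cell(2,2) a: {B,T0}  orig:{B}
  cell(1,2) aa: {C}

Original NTs in T[1,2] deriving "aa": ["C"]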